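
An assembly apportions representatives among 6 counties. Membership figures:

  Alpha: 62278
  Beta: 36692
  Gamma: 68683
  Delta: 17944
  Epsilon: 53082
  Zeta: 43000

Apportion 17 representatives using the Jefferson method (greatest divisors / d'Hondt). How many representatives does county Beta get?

2

Standard divisor 281679/17 ≈ 16569.353; standard quotas: Alpha 3.759, Beta 2.214, Gamma 4.145, Delta 1.083, Epsilon 3.204, Zeta 2.595.
Rounding down gives 3, 2, 4, 1, 3, 2 = 15 seats, so the divisor must be adjusted.
With modified divisor 14000: modified quotas Alpha 4.448, Beta 2.621, Gamma 4.906, Delta 1.282, Epsilon 3.792, Zeta 3.071.
Rounding down: Alpha 4, Beta 2, Gamma 4, Delta 1, Epsilon 3, Zeta 3 (total 17).
Beta receives 2.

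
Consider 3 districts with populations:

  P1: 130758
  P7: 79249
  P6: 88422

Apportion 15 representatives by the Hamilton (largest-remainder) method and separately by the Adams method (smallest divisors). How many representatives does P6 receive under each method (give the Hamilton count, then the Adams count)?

Hamilton: P1 7, P7 4, P6 4.
Adams: P1 6, P7 4, P6 5.
P6 gets 4 under Hamilton and 5 under Adams.

4 and 5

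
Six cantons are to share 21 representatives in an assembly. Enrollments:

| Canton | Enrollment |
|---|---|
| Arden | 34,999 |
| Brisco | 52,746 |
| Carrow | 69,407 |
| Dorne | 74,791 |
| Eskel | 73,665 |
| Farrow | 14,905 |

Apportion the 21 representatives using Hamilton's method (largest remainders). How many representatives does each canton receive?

Total 320513; standard divisor 320513/21 ≈ 15262.524.
Standard quotas: Arden 2.2931, Brisco 3.4559, Carrow 4.5475, Dorne 4.9003, Eskel 4.8265, Farrow 0.9766.
Lower quotas: Arden 2, Brisco 3, Carrow 4, Dorne 4, Eskel 4, Farrow 0 (sum 17, leaving 4 seats).
Remainders in descending order: Farrow 0.9766, Dorne 0.9003, Eskel 0.8265, Carrow 0.5475, Brisco 0.4559, Arden 0.2931.
Largest remainders: Farrow, Dorne, Eskel, Carrow receive the extra seats.

Arden 2, Brisco 3, Carrow 5, Dorne 5, Eskel 5, Farrow 1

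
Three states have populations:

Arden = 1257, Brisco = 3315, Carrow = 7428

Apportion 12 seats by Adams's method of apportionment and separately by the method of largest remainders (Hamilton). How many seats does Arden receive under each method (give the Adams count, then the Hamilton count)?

Adams: Arden 2, Brisco 3, Carrow 7.
Hamilton: Arden 1, Brisco 3, Carrow 8.
Arden gets 2 under Adams and 1 under Hamilton.

2 and 1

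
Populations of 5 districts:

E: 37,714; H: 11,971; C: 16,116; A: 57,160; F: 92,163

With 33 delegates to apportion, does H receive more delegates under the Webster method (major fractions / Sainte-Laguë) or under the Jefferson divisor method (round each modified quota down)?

Webster

Webster: E 6, H 2, C 2, A 9, F 14.
Jefferson: E 6, H 1, C 2, A 9, F 15.
H gets 2 under Webster and 1 under Jefferson.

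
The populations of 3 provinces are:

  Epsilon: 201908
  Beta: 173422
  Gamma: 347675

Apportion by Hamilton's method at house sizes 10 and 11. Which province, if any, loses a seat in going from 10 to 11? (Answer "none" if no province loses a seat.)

none

At 10 seats: Epsilon 3, Beta 2, Gamma 5.
At 11 seats: Epsilon 3, Beta 3, Gamma 5.
No province's allocation decreased.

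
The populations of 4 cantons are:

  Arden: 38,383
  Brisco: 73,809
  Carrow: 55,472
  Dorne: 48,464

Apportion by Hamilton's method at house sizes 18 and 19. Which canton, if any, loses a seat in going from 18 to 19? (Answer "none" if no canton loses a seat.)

At 18 seats: Arden 3, Brisco 6, Carrow 5, Dorne 4.
At 19 seats: Arden 3, Brisco 7, Carrow 5, Dorne 4.
No canton's allocation decreased.

none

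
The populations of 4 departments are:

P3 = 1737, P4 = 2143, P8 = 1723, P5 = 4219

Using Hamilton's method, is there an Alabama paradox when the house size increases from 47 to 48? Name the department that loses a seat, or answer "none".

At 47 seats: P3 9, P4 10, P8 8, P5 20.
At 48 seats: P3 9, P4 10, P8 8, P5 21.
No department's allocation decreased.

none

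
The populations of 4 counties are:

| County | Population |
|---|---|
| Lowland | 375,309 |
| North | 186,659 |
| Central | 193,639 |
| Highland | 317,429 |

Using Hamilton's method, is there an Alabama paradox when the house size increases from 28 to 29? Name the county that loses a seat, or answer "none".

none

At 28 seats: Lowland 10, North 5, Central 5, Highland 8.
At 29 seats: Lowland 10, North 5, Central 5, Highland 9.
No county's allocation decreased.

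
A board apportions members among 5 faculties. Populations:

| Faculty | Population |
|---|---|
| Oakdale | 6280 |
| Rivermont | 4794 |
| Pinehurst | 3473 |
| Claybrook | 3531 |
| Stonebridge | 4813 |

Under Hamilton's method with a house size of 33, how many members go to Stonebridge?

7

The standard divisor is 22891/33 ≈ 693.667.
Standard quotas: Oakdale 9.0533, Rivermont 6.9111, Pinehurst 5.0067, Claybrook 5.0903, Stonebridge 6.9385.
Lower quotas: Oakdale 9, Rivermont 6, Pinehurst 5, Claybrook 5, Stonebridge 6 (sum 31, leaving 2 seats).
Remainders in descending order: Stonebridge 0.9385, Rivermont 0.9111, Claybrook 0.0903, Oakdale 0.0533, Pinehurst 0.0067.
The surplus seats go to Stonebridge, Rivermont.
Stonebridge receives 7.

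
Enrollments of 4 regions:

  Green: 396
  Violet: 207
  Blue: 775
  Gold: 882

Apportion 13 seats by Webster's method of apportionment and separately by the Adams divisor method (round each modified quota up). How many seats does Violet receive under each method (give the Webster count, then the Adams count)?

1 and 2

Webster: Green 2, Violet 1, Blue 5, Gold 5.
Adams: Green 2, Violet 2, Blue 4, Gold 5.
Violet gets 1 under Webster and 2 under Adams.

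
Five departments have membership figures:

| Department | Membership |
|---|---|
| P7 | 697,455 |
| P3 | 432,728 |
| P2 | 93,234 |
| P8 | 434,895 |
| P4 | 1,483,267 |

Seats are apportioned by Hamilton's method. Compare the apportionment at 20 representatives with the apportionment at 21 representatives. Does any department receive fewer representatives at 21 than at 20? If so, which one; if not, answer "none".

At 20 seats: P7 4, P3 3, P2 1, P8 3, P4 9.
At 21 seats: P7 5, P3 3, P2 0, P8 3, P4 10.
P2 drops from 1 to 0.

P2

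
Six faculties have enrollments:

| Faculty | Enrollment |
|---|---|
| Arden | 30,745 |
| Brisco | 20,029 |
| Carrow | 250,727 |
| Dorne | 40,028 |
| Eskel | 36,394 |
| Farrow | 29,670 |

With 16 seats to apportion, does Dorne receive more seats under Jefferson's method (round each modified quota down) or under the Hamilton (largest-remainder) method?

Jefferson: Arden 1, Brisco 0, Carrow 12, Dorne 1, Eskel 1, Farrow 1.
Hamilton: Arden 1, Brisco 1, Carrow 10, Dorne 2, Eskel 1, Farrow 1.
Dorne gets 1 under Jefferson and 2 under Hamilton.

Hamilton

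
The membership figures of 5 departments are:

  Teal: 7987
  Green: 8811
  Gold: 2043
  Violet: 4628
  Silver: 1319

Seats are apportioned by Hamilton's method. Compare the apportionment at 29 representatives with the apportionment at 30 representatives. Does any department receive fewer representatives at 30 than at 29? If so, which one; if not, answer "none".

At 29 seats: Teal 9, Green 10, Gold 2, Violet 6, Silver 2.
At 30 seats: Teal 10, Green 11, Gold 2, Violet 6, Silver 1.
Silver drops from 2 to 1.

Silver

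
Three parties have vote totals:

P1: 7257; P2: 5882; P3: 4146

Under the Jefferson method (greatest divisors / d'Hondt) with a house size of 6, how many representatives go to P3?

Standard divisor 17285/6 ≈ 2880.833; standard quotas: P1 2.519, P2 2.042, P3 1.439.
Rounding down gives 2, 2, 1 = 5 seats, so the divisor must be adjusted.
With modified divisor 2200: modified quotas P1 3.299, P2 2.674, P3 1.885.
Rounding down: P1 3, P2 2, P3 1 (total 6).
P3 receives 1.

1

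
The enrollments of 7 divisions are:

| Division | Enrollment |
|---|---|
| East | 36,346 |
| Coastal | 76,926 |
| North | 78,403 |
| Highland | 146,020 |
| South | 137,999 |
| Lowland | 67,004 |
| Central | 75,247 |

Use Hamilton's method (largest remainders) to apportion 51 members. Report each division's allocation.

Standard divisor: 617945 ÷ 51 ≈ 12116.569.
Standard quotas: East 2.9997, Coastal 6.3488, North 6.4707, Highland 12.0513, South 11.3893, Lowland 5.5299, Central 6.2103.
Lower quotas: East 2, Coastal 6, North 6, Highland 12, South 11, Lowland 5, Central 6 (sum 48, leaving 3 seats).
Remainders in descending order: East 0.9997, Lowland 0.5299, North 0.4707, South 0.3893, Coastal 0.3488, Central 0.2103, Highland 0.0513.
The surplus seats go to East, Lowland, North.

East: 3, Coastal: 6, North: 7, Highland: 12, South: 11, Lowland: 6, Central: 6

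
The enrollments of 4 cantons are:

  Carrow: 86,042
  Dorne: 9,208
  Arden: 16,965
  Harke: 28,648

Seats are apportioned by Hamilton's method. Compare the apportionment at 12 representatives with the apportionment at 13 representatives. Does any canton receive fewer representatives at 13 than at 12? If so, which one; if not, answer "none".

Arden

At 12 seats: Carrow 7, Dorne 1, Arden 2, Harke 2.
At 13 seats: Carrow 8, Dorne 1, Arden 1, Harke 3.
Arden drops from 2 to 1.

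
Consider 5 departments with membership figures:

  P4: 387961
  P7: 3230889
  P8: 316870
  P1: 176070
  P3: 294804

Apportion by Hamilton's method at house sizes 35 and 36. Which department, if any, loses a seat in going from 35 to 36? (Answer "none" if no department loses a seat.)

At 35 seats: P4 3, P7 26, P8 3, P1 1, P3 2.
At 36 seats: P4 3, P7 26, P8 3, P1 2, P3 2.
No department's allocation decreased.

none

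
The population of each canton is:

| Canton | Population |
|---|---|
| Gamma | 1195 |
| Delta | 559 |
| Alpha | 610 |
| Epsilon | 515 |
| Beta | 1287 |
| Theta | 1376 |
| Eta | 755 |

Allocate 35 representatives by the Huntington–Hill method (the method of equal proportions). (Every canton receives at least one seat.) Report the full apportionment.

Gamma 7, Delta 3, Alpha 3, Epsilon 3, Beta 7, Theta 8, Eta 4

With divisor 180: modified quotas Gamma 6.639, Delta 3.106, Alpha 3.389, Epsilon 2.861, Beta 7.150, Theta 7.644, Eta 4.194.
Geometric-mean thresholds: Gamma √(6·7)=6.481, Delta √(3·4)=3.464, Alpha √(3·4)=3.464, Epsilon √(2·3)=2.449, Beta √(7·8)=7.483, Theta √(7·8)=7.483, Eta √(4·5)=4.472.
Each quota rounded against its threshold gives Gamma 7, Delta 3, Alpha 3, Epsilon 3, Beta 7, Theta 8, Eta 4 (total 35).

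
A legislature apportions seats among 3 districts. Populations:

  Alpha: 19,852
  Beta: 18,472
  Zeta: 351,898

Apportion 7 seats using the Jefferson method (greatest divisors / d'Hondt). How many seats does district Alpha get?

0

Standard divisor 390222/7 ≈ 55746; standard quotas: Alpha 0.356, Beta 0.331, Zeta 6.313.
Rounding down gives 0, 0, 6 = 6 seats, so the divisor must be adjusted.
With modified divisor 47100: modified quotas Alpha 0.421, Beta 0.392, Zeta 7.471.
Rounding down: Alpha 0, Beta 0, Zeta 7 (total 7).
Alpha receives 0.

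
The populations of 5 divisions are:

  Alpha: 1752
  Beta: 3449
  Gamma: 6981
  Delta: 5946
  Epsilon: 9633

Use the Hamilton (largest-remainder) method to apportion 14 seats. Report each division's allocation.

Alpha 1, Beta 2, Gamma 3, Delta 3, Epsilon 5

Standard divisor: 27761 ÷ 14 ≈ 1982.929.
Standard quotas: Alpha 0.8835, Beta 1.7393, Gamma 3.5206, Delta 2.9986, Epsilon 4.8580.
Lower quotas: Alpha 0, Beta 1, Gamma 3, Delta 2, Epsilon 4 (sum 10, leaving 4 seats).
Remainders in descending order: Delta 0.9986, Alpha 0.8835, Epsilon 0.8580, Beta 0.7393, Gamma 0.5206.
Largest remainders: Delta, Alpha, Epsilon, Beta receive the extra seats.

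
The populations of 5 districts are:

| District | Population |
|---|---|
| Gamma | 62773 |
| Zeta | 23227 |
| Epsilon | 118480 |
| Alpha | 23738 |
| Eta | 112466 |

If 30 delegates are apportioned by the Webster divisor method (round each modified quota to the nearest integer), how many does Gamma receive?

Standard divisor 340684/30 ≈ 11356.133; standard quotas: Gamma 5.528, Zeta 2.045, Epsilon 10.433, Alpha 2.090, Eta 9.904.
Rounding to the nearest integer gives Gamma 6, Zeta 2, Epsilon 10, Alpha 2, Eta 10 — total 30, matching the house size, so no adjustment is needed.
Gamma receives 6.

6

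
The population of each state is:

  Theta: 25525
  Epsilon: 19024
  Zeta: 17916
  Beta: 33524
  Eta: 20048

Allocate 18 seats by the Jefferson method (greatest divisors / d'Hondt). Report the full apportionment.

Theta 4, Epsilon 3, Zeta 3, Beta 5, Eta 3

Standard divisor 116037/18 ≈ 6446.5; standard quotas: Theta 3.960, Epsilon 2.951, Zeta 2.779, Beta 5.200, Eta 3.110.
Rounding down gives 3, 2, 2, 5, 3 = 15 seats, so the divisor must be adjusted.
With modified divisor 5800: modified quotas Theta 4.401, Epsilon 3.280, Zeta 3.089, Beta 5.780, Eta 3.457.
Rounding down: Theta 4, Epsilon 3, Zeta 3, Beta 5, Eta 3 (total 18).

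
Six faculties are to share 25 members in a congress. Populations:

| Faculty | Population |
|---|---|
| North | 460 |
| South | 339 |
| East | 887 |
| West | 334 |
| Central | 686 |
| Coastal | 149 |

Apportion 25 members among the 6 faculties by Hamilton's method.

North 4, South 3, East 8, West 3, Central 6, Coastal 1

Total 2855; standard divisor 2855/25 ≈ 114.2.
Standard quotas: North 4.028, South 2.968, East 7.767, West 2.925, Central 6.007, Coastal 1.305.
Lower quotas: North 4, South 2, East 7, West 2, Central 6, Coastal 1 (sum 22, leaving 3 seats).
Remainders in descending order: South 0.968, West 0.925, East 0.767, Coastal 0.305, North 0.028, Central 0.007.
The surplus seats go to South, West, East.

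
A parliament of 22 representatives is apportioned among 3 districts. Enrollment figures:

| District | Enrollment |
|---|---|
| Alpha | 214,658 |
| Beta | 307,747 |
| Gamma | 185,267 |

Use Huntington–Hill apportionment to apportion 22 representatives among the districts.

Alpha 7; Beta 9; Gamma 6

With divisor 32781: modified quotas Alpha 6.548, Beta 9.388, Gamma 5.652.
Geometric-mean thresholds: Alpha √(6·7)=6.481, Beta √(9·10)=9.487, Gamma √(5·6)=5.477.
Each quota rounded against its threshold gives Alpha 7, Beta 9, Gamma 6 (total 22).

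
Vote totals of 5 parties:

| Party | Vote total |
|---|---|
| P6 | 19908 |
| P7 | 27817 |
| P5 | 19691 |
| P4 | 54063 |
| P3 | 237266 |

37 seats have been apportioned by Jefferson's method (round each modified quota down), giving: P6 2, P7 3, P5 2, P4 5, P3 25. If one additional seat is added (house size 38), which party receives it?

Priority for the next seat is population ÷ (current seats + 1).
Priorities: P6 6636.000, P7 6954.250, P5 6563.667, P4 9010.500, P3 9125.615.
Highest priority: P3.

P3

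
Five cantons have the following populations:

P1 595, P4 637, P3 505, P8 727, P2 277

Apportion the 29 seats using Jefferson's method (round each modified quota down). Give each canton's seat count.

P1: 6, P4: 7, P3: 5, P8: 8, P2: 3

Standard divisor 2741/29 ≈ 94.517; standard quotas: P1 6.295, P4 6.740, P3 5.343, P8 7.692, P2 2.931.
Rounding down gives 6, 6, 5, 7, 2 = 26 seats, so the divisor must be adjusted.
With modified divisor 90: modified quotas P1 6.611, P4 7.078, P3 5.611, P8 8.078, P2 3.078.
Rounding down: P1 6, P4 7, P3 5, P8 8, P2 3 (total 29).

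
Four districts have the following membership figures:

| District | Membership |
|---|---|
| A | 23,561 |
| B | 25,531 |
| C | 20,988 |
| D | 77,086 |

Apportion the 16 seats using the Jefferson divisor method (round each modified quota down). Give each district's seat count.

Standard divisor 147166/16 ≈ 9197.875; standard quotas: A 2.562, B 2.776, C 2.282, D 8.381.
Rounding down gives 2, 2, 2, 8 = 14 seats, so the divisor must be adjusted.
With modified divisor 8200: modified quotas A 2.873, B 3.114, C 2.560, D 9.401.
Rounding down: A 2, B 3, C 2, D 9 (total 16).

A: 2, B: 3, C: 2, D: 9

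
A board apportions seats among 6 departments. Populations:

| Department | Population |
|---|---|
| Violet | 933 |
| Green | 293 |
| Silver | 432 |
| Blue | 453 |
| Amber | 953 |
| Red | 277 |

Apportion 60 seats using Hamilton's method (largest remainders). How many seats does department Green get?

The standard divisor is 3341/60 ≈ 55.683.
Standard quotas: Violet 16.755, Green 5.262, Silver 7.758, Blue 8.135, Amber 17.115, Red 4.975.
Lower quotas: Violet 16, Green 5, Silver 7, Blue 8, Amber 17, Red 4 (sum 57, leaving 3 seats).
Remainders in descending order: Red 0.975, Silver 0.758, Violet 0.755, Green 0.262, Blue 0.135, Amber 0.115.
The surplus seats go to Red, Silver, Violet.
Green receives 5.

5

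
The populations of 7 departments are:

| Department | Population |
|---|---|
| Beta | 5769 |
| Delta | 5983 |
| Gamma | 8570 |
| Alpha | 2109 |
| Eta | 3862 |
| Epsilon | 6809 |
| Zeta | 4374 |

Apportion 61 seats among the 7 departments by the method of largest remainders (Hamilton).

Beta=9, Delta=10, Gamma=14, Alpha=4, Eta=6, Epsilon=11, Zeta=7

Total 37476; standard divisor 37476/61 ≈ 614.361.
Standard quotas: Beta 9.3902, Delta 9.7386, Gamma 13.9495, Alpha 3.4328, Eta 6.2862, Epsilon 11.0831, Zeta 7.1196.
Lower quotas: Beta 9, Delta 9, Gamma 13, Alpha 3, Eta 6, Epsilon 11, Zeta 7 (sum 58, leaving 3 seats).
Remainders in descending order: Gamma 0.9495, Delta 0.7386, Alpha 0.4328, Beta 0.3902, Eta 0.2862, Zeta 0.1196, Epsilon 0.0831.
The surplus seats go to Gamma, Delta, Alpha.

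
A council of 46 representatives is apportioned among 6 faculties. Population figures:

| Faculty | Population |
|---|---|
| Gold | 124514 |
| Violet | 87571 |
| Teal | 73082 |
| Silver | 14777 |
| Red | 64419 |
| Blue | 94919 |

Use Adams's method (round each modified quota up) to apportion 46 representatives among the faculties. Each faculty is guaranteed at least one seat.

Gold 12, Violet 9, Teal 7, Silver 2, Red 7, Blue 9

Standard divisor 459282/46 ≈ 9984.391; standard quotas: Gold 12.471, Violet 8.771, Teal 7.320, Silver 1.480, Red 6.452, Blue 9.507.
Rounding up gives 13, 9, 8, 2, 7, 10 = 49 seats, so the divisor must be adjusted.
With modified divisor 10600: modified quotas Gold 11.747, Violet 8.261, Teal 6.895, Silver 1.394, Red 6.077, Blue 8.955.
Rounding up: Gold 12, Violet 9, Teal 7, Silver 2, Red 7, Blue 9 (total 46).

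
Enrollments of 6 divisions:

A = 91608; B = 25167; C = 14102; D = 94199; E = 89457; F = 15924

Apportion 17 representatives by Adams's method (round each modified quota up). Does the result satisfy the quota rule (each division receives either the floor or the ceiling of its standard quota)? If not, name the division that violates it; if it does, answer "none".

Standard quotas: A 4.713, B 1.295, C 0.725, D 4.846, E 4.602, F 0.819.
Adams allocation: A 4, B 2, C 1, D 5, E 4, F 1.
Every allocation lies between the lower and upper quota.

none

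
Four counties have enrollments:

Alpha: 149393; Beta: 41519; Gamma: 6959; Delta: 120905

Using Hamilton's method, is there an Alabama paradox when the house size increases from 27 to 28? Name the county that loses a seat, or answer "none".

At 27 seats: Alpha 13, Beta 3, Gamma 1, Delta 10.
At 28 seats: Alpha 13, Beta 4, Gamma 0, Delta 11.
Gamma drops from 1 to 0.

Gamma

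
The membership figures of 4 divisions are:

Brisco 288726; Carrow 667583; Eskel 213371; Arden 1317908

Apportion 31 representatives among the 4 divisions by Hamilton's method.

Standard divisor: 2487588 ÷ 31 ≈ 80244.774.
Standard quotas: Brisco 3.5981, Carrow 8.3193, Eskel 2.6590, Arden 16.4236.
Lower quotas: Brisco 3, Carrow 8, Eskel 2, Arden 16 (sum 29, leaving 2 seats).
Remainders in descending order: Eskel 0.6590, Brisco 0.5981, Arden 0.4236, Carrow 0.3193.
Largest remainders: Eskel, Brisco receive the extra seats.

Brisco: 4, Carrow: 8, Eskel: 3, Arden: 16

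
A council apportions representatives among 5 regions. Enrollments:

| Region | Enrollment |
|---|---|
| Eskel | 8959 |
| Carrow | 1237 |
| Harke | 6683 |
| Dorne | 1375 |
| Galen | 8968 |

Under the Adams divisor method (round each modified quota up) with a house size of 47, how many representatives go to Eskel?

Standard divisor 27222/47 ≈ 579.191; standard quotas: Eskel 15.468, Carrow 2.136, Harke 11.538, Dorne 2.374, Galen 15.484.
Rounding up gives 16, 3, 12, 3, 16 = 50 seats, so the divisor must be adjusted.
With modified divisor 610: modified quotas Eskel 14.687, Carrow 2.028, Harke 10.956, Dorne 2.254, Galen 14.702.
Rounding up: Eskel 15, Carrow 3, Harke 11, Dorne 3, Galen 15 (total 47).
Eskel receives 15.

15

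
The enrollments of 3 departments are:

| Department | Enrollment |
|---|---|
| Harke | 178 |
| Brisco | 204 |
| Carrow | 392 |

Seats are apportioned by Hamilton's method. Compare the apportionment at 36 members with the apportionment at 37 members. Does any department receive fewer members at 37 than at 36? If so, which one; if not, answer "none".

At 36 seats: Harke 8, Brisco 10, Carrow 18.
At 37 seats: Harke 8, Brisco 10, Carrow 19.
No department's allocation decreased.

none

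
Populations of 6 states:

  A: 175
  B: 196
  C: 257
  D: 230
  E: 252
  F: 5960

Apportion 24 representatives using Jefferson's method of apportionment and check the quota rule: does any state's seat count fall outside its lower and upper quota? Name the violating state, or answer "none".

Standard quotas: A 0.594, B 0.665, C 0.872, D 0.781, E 0.855, F 20.232.
Jefferson allocation: A 0, B 0, C 1, D 0, E 0, F 23.
F has quota 20.232 (lower 20, upper 21) but receives 23 — outside the quota interval.

F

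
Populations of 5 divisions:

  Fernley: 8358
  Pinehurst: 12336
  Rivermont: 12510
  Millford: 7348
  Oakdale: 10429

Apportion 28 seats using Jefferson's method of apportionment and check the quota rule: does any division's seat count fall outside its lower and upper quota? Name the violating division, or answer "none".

Standard quotas: Fernley 4.590, Pinehurst 6.775, Rivermont 6.871, Millford 4.036, Oakdale 5.728.
Jefferson allocation: Fernley 4, Pinehurst 7, Rivermont 7, Millford 4, Oakdale 6.
Every allocation lies between the lower and upper quota.

none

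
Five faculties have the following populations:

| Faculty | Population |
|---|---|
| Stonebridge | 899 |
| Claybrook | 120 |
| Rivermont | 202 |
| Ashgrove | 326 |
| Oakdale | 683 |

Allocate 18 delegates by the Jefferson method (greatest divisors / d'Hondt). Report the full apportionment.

Stonebridge: 8, Claybrook: 1, Rivermont: 1, Ashgrove: 2, Oakdale: 6

Standard divisor 2230/18 ≈ 123.889; standard quotas: Stonebridge 7.257, Claybrook 0.969, Rivermont 1.630, Ashgrove 2.631, Oakdale 5.513.
Rounding down gives 7, 0, 1, 2, 5 = 15 seats, so the divisor must be adjusted.
With modified divisor 110: modified quotas Stonebridge 8.173, Claybrook 1.091, Rivermont 1.836, Ashgrove 2.964, Oakdale 6.209.
Rounding down: Stonebridge 8, Claybrook 1, Rivermont 1, Ashgrove 2, Oakdale 6 (total 18).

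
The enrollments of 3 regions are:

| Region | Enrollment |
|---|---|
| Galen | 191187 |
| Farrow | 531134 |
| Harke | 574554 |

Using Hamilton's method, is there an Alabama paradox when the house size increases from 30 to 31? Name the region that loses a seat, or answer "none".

At 30 seats: Galen 5, Farrow 12, Harke 13.
At 31 seats: Galen 4, Farrow 13, Harke 14.
Galen drops from 5 to 4.

Galen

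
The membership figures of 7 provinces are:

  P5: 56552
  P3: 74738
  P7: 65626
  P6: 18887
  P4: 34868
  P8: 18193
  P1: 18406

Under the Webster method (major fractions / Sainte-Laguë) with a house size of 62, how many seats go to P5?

Standard divisor 287270/62 ≈ 4633.387; standard quotas: P5 12.205, P3 16.130, P7 14.164, P6 4.076, P4 7.525, P8 3.927, P1 3.972.
Rounding to the nearest integer gives P5 12, P3 16, P7 14, P6 4, P4 8, P8 4, P1 4 — total 62, matching the house size, so no adjustment is needed.
P5 receives 12.

12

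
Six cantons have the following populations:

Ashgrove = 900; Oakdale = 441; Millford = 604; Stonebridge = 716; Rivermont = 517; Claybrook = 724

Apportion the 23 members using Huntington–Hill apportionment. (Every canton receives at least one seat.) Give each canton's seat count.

With divisor 169: modified quotas Ashgrove 5.325, Oakdale 2.609, Millford 3.574, Stonebridge 4.237, Rivermont 3.059, Claybrook 4.284.
Geometric-mean thresholds: Ashgrove √(5·6)=5.477, Oakdale √(2·3)=2.449, Millford √(3·4)=3.464, Stonebridge √(4·5)=4.472, Rivermont √(3·4)=3.464, Claybrook √(4·5)=4.472.
Each quota rounded against its threshold gives Ashgrove 5, Oakdale 3, Millford 4, Stonebridge 4, Rivermont 3, Claybrook 4 (total 23).

Ashgrove 5; Oakdale 3; Millford 4; Stonebridge 4; Rivermont 3; Claybrook 4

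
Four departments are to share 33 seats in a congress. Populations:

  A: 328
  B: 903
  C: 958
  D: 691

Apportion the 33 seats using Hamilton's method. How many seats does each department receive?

A=4, B=10, C=11, D=8

Total 2880; standard divisor 2880/33 ≈ 87.273.
Standard quotas: A 3.758, B 10.347, C 10.977, D 7.918.
Lower quotas: A 3, B 10, C 10, D 7 (sum 30, leaving 3 seats).
Remainders in descending order: C 0.977, D 0.918, A 0.758, B 0.347.
The surplus seats go to C, D, A.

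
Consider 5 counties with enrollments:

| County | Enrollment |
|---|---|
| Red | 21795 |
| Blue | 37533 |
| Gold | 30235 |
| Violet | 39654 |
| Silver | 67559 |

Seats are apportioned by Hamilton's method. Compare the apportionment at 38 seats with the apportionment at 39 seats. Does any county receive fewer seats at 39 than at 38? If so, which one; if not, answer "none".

none

At 38 seats: Red 4, Blue 7, Gold 6, Violet 8, Silver 13.
At 39 seats: Red 4, Blue 8, Gold 6, Violet 8, Silver 13.
No county's allocation decreased.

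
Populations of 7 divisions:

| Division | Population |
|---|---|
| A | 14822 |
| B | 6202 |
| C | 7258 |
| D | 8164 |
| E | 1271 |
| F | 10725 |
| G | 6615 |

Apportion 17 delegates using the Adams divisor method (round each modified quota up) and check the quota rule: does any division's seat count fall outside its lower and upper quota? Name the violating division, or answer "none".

none

Standard quotas: A 4.577, B 1.915, C 2.241, D 2.521, E 0.392, F 3.312, G 2.043.
Adams allocation: A 4, B 2, C 2, D 3, E 1, F 3, G 2.
Every allocation lies between the lower and upper quota.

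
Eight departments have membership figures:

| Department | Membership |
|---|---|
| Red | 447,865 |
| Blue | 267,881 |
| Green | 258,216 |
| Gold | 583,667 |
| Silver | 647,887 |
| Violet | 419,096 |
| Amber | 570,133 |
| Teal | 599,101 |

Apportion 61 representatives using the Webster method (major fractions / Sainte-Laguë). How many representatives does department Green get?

4

Standard divisor 3793846/61 ≈ 62194.197; standard quotas: Red 7.201, Blue 4.307, Green 4.152, Gold 9.385, Silver 10.417, Violet 6.739, Amber 9.167, Teal 9.633.
Rounding to the nearest integer gives 7, 4, 4, 9, 10, 7, 9, 10 = 60 seats, so the divisor must be adjusted.
With modified divisor 61570: modified quotas Red 7.274, Blue 4.351, Green 4.194, Gold 9.480, Silver 10.523, Violet 6.807, Amber 9.260, Teal 9.730.
Rounding to the nearest integer: Red 7, Blue 4, Green 4, Gold 9, Silver 11, Violet 7, Amber 9, Teal 10 (total 61).
Green receives 4.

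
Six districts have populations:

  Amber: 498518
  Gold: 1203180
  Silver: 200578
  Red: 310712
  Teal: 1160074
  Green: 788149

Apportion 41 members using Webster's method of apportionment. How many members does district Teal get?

Standard divisor 4161211/41 ≈ 101492.951; standard quotas: Amber 4.912, Gold 11.855, Silver 1.976, Red 3.061, Teal 11.430, Green 7.766.
Rounding to the nearest integer gives Amber 5, Gold 12, Silver 2, Red 3, Teal 11, Green 8 — total 41, matching the house size, so no adjustment is needed.
Teal receives 11.

11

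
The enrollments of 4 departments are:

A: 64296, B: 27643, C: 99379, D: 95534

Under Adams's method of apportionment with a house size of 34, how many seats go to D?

11

Standard divisor 286852/34 ≈ 8436.824; standard quotas: A 7.621, B 3.276, C 11.779, D 11.323.
Rounding up gives 8, 4, 12, 12 = 36 seats, so the divisor must be adjusted.
With modified divisor 9100: modified quotas A 7.065, B 3.038, C 10.921, D 10.498.
Rounding up: A 8, B 4, C 11, D 11 (total 34).
D receives 11.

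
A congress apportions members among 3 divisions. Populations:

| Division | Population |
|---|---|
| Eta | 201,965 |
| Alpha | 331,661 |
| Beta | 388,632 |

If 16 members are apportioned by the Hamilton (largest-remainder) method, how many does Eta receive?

Total 922258; standard divisor 922258/16 ≈ 57641.125.
Standard quotas: Eta 3.5038, Alpha 5.7539, Beta 6.7423.
Lower quotas: Eta 3, Alpha 5, Beta 6 (sum 14, leaving 2 seats).
Remainders in descending order: Alpha 0.7539, Beta 0.7423, Eta 0.5038.
Largest remainders: Alpha, Beta receive the extra seats.
Eta receives 3.

3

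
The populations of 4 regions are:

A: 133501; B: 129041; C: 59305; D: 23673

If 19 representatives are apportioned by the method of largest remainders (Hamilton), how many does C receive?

The standard divisor is 345520/19 ≈ 18185.263.
Standard quotas: A 7.3412, B 7.0959, C 3.2612, D 1.3018.
Lower quotas: A 7, B 7, C 3, D 1 (sum 18, leaving 1 seat).
Remainders in descending order: A 0.3412, D 0.3018, C 0.2612, B 0.0959.
The surplus seat goes to A.
C receives 3.

3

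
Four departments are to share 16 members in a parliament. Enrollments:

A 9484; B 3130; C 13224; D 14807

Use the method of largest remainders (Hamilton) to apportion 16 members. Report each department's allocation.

A 4; B 1; C 5; D 6

Standard divisor: 40645 ÷ 16 ≈ 2540.312.
Standard quotas: A 3.7334, B 1.2321, C 5.2057, D 5.8288.
Lower quotas: A 3, B 1, C 5, D 5 (sum 14, leaving 2 seats).
Remainders in descending order: D 0.8288, A 0.7334, B 0.2321, C 0.2057.
Largest remainders: D, A receive the extra seats.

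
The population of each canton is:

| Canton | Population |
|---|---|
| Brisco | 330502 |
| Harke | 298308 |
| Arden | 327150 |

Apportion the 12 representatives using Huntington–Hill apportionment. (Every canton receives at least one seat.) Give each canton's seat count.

With divisor 80008: modified quotas Brisco 4.131, Harke 3.728, Arden 4.089.
Geometric-mean thresholds: Brisco √(4·5)=4.472, Harke √(3·4)=3.464, Arden √(4·5)=4.472.
Each quota rounded against its threshold gives Brisco 4, Harke 4, Arden 4 (total 12).

Brisco: 4; Harke: 4; Arden: 4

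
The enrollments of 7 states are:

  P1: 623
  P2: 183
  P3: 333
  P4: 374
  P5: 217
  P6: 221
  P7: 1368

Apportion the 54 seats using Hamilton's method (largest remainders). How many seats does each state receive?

P1: 10; P2: 3; P3: 5; P4: 6; P5: 4; P6: 4; P7: 22

The standard divisor is 3319/54 ≈ 61.463.
Standard quotas: P1 10.136, P2 2.977, P3 5.418, P4 6.085, P5 3.531, P6 3.596, P7 22.257.
Lower quotas: P1 10, P2 2, P3 5, P4 6, P5 3, P6 3, P7 22 (sum 51, leaving 3 seats).
Remainders in descending order: P2 0.977, P6 0.596, P5 0.531, P3 0.418, P7 0.257, P1 0.136, P4 0.085.
The surplus seats go to P2, P6, P5.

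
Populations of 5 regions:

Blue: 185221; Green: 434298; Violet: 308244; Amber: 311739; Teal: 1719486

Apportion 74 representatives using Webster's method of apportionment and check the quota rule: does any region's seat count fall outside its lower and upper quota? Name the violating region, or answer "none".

Standard quotas: Blue 4.632, Green 10.861, Violet 7.709, Amber 7.796, Teal 43.002.
Webster allocation: Blue 5, Green 11, Violet 8, Amber 8, Teal 42.
Teal has quota 43.002 (lower 43, upper 44) but receives 42 — outside the quota interval.

Teal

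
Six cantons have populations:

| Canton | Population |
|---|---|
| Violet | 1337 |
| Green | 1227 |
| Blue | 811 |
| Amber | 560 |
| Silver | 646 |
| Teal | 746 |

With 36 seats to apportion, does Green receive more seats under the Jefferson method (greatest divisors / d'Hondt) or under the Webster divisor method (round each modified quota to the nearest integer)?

Jefferson

Jefferson: Violet 9, Green 9, Blue 5, Amber 4, Silver 4, Teal 5.
Webster: Violet 9, Green 8, Blue 6, Amber 4, Silver 4, Teal 5.
Green gets 9 under Jefferson and 8 under Webster.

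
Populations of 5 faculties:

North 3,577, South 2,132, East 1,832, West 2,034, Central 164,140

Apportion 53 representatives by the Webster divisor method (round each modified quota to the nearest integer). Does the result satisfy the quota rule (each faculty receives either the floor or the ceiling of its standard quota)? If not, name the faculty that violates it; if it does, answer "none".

Central

Standard quotas: North 1.091, South 0.650, East 0.559, West 0.621, Central 50.079.
Webster allocation: North 1, South 1, East 1, West 1, Central 49.
Central has quota 50.079 (lower 50, upper 51) but receives 49 — outside the quota interval.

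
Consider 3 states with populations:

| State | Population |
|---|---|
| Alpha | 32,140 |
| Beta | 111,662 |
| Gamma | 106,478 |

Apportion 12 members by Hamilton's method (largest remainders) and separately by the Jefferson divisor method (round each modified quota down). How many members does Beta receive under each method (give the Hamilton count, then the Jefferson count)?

5 and 6

Hamilton: Alpha 2, Beta 5, Gamma 5.
Jefferson: Alpha 1, Beta 6, Gamma 5.
Beta gets 5 under Hamilton and 6 under Jefferson.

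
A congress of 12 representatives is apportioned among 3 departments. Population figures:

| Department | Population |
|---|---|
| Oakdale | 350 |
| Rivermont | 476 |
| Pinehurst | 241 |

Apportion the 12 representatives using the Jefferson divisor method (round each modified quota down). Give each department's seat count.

Oakdale 4, Rivermont 5, Pinehurst 3

Standard divisor 1067/12 ≈ 88.917; standard quotas: Oakdale 3.936, Rivermont 5.353, Pinehurst 2.710.
Rounding down gives 3, 5, 2 = 10 seats, so the divisor must be adjusted.
With modified divisor 79.8: modified quotas Oakdale 4.386, Rivermont 5.965, Pinehurst 3.020.
Rounding down: Oakdale 4, Rivermont 5, Pinehurst 3 (total 12).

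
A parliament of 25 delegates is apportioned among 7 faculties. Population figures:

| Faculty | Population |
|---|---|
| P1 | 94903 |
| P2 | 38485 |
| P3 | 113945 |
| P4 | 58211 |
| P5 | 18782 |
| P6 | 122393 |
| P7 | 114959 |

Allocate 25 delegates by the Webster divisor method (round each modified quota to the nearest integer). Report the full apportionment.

Standard divisor 561678/25 ≈ 22467.12; standard quotas: P1 4.224, P2 1.713, P3 5.072, P4 2.591, P5 0.836, P6 5.448, P7 5.117.
Rounding to the nearest integer gives P1 4, P2 2, P3 5, P4 3, P5 1, P6 5, P7 5 — total 25, matching the house size, so no adjustment is needed.

P1: 4, P2: 2, P3: 5, P4: 3, P5: 1, P6: 5, P7: 5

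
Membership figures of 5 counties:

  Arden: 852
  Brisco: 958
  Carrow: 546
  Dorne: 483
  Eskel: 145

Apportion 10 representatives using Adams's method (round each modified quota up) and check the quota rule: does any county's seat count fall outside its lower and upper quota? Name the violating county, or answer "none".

none

Standard quotas: Arden 2.855, Brisco 3.210, Carrow 1.830, Dorne 1.619, Eskel 0.486.
Adams allocation: Arden 2, Brisco 3, Carrow 2, Dorne 2, Eskel 1.
Every allocation lies between the lower and upper quota.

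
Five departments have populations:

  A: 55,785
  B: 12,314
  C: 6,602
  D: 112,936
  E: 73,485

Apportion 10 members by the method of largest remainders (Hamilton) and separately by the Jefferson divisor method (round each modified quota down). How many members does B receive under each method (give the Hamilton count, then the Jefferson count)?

1 and 0

Hamilton: A 2, B 1, C 0, D 4, E 3.
Jefferson: A 2, B 0, C 0, D 5, E 3.
B gets 1 under Hamilton and 0 under Jefferson.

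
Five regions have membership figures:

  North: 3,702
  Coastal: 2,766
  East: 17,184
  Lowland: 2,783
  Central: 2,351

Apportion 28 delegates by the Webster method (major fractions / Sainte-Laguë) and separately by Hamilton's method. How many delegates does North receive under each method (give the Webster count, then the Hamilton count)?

Webster: North 4, Coastal 3, East 16, Lowland 3, Central 2.
Hamilton: North 3, Coastal 3, East 17, Lowland 3, Central 2.
North gets 4 under Webster and 3 under Hamilton.

4 and 3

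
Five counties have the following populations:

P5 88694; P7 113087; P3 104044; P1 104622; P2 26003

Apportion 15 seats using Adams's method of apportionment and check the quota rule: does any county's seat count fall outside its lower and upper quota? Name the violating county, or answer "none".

none

Standard quotas: P5 3.048, P7 3.887, P3 3.576, P1 3.596, P2 0.894.
Adams allocation: P5 3, P7 4, P3 3, P1 4, P2 1.
Every allocation lies between the lower and upper quota.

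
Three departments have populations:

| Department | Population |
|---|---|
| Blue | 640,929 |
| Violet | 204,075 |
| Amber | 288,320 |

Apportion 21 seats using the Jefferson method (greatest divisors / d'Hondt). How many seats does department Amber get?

5

Standard divisor 1133324/21 ≈ 53967.81; standard quotas: Blue 11.876, Violet 3.781, Amber 5.342.
Rounding down gives 11, 3, 5 = 19 seats, so the divisor must be adjusted.
With modified divisor 50200: modified quotas Blue 12.768, Violet 4.065, Amber 5.743.
Rounding down: Blue 12, Violet 4, Amber 5 (total 21).
Amber receives 5.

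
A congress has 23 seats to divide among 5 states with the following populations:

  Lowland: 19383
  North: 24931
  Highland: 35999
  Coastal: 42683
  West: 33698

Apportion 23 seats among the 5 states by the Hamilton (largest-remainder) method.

Lowland 3; North 4; Highland 5; Coastal 6; West 5

Standard divisor: 156694 ÷ 23 ≈ 6812.783.
Standard quotas: Lowland 2.8451, North 3.6594, Highland 5.2840, Coastal 6.2651, West 4.9463.
Lower quotas: Lowland 2, North 3, Highland 5, Coastal 6, West 4 (sum 20, leaving 3 seats).
Remainders in descending order: West 0.9463, Lowland 0.8451, North 0.6594, Highland 0.2840, Coastal 0.2651.
Largest remainders: West, Lowland, North receive the extra seats.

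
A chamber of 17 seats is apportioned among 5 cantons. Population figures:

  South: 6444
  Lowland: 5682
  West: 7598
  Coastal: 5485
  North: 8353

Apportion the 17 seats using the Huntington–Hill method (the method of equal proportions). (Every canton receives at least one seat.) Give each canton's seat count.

With divisor 2031: modified quotas South 3.173, Lowland 2.798, West 3.741, Coastal 2.701, North 4.113.
Geometric-mean thresholds: South √(3·4)=3.464, Lowland √(2·3)=2.449, West √(3·4)=3.464, Coastal √(2·3)=2.449, North √(4·5)=4.472.
Each quota rounded against its threshold gives South 3, Lowland 3, West 4, Coastal 3, North 4 (total 17).

South=3, Lowland=3, West=4, Coastal=3, North=4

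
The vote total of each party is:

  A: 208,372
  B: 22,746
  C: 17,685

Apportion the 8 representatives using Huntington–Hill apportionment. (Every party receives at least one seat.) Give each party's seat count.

A=6, B=1, C=1

With divisor 35098: modified quotas A 5.937, B 0.648, C 0.504.
Geometric-mean thresholds: A √(5·6)=5.477, B (min 1), C (min 1).
Each quota rounded against its threshold gives A 6, B 1, C 1 (total 8).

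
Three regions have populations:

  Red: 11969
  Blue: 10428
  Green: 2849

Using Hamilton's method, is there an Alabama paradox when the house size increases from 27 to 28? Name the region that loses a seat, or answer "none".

none

At 27 seats: Red 13, Blue 11, Green 3.
At 28 seats: Red 13, Blue 12, Green 3.
No region's allocation decreased.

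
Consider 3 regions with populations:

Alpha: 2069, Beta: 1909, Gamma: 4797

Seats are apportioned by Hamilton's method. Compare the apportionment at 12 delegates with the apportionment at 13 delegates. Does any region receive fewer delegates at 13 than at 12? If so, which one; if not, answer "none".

At 12 seats: Alpha 3, Beta 3, Gamma 6.
At 13 seats: Alpha 3, Beta 3, Gamma 7.
No region's allocation decreased.

none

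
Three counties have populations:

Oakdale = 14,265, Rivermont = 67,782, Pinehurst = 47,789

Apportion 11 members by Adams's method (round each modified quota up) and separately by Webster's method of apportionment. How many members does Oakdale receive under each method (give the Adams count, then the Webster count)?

Adams: Oakdale 2, Rivermont 5, Pinehurst 4.
Webster: Oakdale 1, Rivermont 6, Pinehurst 4.
Oakdale gets 2 under Adams and 1 under Webster.

2 and 1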